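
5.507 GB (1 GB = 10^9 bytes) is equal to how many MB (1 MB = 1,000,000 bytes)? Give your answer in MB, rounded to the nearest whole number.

5,507 MB

5.507 GB × 1,000,000,000 bytes/GB = 5,507,000,000 bytes
1 MB = 1,000,000 bytes
5,507,000,000 / 1,000,000 = 5,507 MB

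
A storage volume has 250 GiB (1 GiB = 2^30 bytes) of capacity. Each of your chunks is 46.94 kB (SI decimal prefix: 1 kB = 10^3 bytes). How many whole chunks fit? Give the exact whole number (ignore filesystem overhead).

5,718,693

Capacity: 250 GiB = 268,435,456,000 bytes
Per item: 46.94 kB = 46,940 bytes
⌊268,435,456,000 / 46,940⌋ = 5,718,693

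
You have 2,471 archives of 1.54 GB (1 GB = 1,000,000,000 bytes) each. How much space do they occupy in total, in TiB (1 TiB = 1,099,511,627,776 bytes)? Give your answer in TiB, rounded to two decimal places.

Total = 2,471 × 1.54 GB = 3805.34 GB
= 3805.34 × 1,000,000,000 bytes = 3,805,340,000,000 bytes
1 TiB = 1,099,511,627,776 bytes
3,805,340,000,000 / 1,099,511,627,776 = 3.46 TiB

3.46 TiB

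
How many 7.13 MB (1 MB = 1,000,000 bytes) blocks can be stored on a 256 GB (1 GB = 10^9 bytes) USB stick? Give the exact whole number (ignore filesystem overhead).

Capacity: 256 GB = 256,000,000,000 bytes
Per item: 7.13 MB = 7,130,000 bytes
⌊256,000,000,000 / 7,130,000⌋ = 35,904

35,904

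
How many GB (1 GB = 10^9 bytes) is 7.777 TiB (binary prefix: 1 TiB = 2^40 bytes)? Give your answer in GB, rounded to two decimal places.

7.777 TiB = 7.777 × 2^40 bytes = 8,550,901,929,213.952 bytes
1 GB = 10^9 bytes = 1,000,000,000 bytes
8,550,901,929,213.952 / 1,000,000,000 = 8,550.90 GB

8,550.90 GB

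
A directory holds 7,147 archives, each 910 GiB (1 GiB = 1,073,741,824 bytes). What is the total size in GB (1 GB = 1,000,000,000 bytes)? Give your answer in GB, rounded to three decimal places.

Total = 7,147 × 910 GiB = 6,503,770 GiB
= 6,503,770 × 1,073,741,824 bytes = 6,983,369,862,676,480 bytes
1 GB = 1,000,000,000 bytes
6,983,369,862,676,480 / 1,000,000,000 = 6,983,369.863 GB

6,983,369.863 GB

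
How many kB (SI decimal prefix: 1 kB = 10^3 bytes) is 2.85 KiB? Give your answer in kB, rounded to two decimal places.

2.85 KiB × 1,024 bytes/KiB = 2,918.4 bytes
1 kB = 1,000 bytes
2,918.4 / 1,000 = 2.92 kB

2.92 kB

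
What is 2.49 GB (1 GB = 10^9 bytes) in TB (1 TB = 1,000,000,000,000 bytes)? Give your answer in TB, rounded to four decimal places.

2.49 GB × 1,000,000,000 bytes/GB = 2,490,000,000 bytes
1 TB = 1,000,000,000,000 bytes
2,490,000,000 / 1,000,000,000,000 = 0.0025 TB

0.0025 TB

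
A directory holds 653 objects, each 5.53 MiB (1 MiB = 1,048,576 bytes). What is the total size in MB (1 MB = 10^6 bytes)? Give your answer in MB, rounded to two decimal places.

3,786.50 MB

Total = 653 × 5.53 MiB = 3611.09 MiB
= 3611.09 × 1,048,576 bytes = 3,786,502,307.84 bytes
1 MB = 1,000,000 bytes
3,786,502,307.84 / 1,000,000 = 3,786.50 MB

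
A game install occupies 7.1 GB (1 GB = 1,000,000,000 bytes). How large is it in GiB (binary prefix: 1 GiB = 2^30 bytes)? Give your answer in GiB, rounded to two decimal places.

7.1 GB = 7.1 × 10^9 bytes = 7,100,000,000 bytes
1 GiB = 1,073,741,824 bytes
7,100,000,000 / 1,073,741,824 = 6.61 GiB

6.61 GiB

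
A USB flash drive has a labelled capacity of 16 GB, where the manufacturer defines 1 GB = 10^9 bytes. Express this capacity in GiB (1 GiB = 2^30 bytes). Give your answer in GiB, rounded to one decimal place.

14.9 GiB

16 GB × 1,000,000,000 bytes/GB = 16,000,000,000 bytes
1 GiB = 1,073,741,824 bytes
16,000,000,000 / 1,073,741,824 = 14.9 GiB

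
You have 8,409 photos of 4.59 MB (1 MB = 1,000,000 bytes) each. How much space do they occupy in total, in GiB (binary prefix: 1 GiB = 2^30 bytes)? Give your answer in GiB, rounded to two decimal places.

35.95 GiB

Total = 8,409 × 4.59 MB = 38597.31 MB
= 38597.31 × 1,000,000 bytes = 38,597,310,000 bytes
1 GiB = 1,073,741,824 bytes
38,597,310,000 / 1,073,741,824 = 35.95 GiB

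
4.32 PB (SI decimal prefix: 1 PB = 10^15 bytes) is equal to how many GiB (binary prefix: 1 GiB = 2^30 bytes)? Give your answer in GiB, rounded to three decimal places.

4.32 PB = 4.32 × 10^15 bytes = 4,320,000,000,000,000 bytes
1 GiB = 1,073,741,824 bytes
4,320,000,000,000,000 / 1,073,741,824 = 4,023,313.522 GiB

4,023,313.522 GiB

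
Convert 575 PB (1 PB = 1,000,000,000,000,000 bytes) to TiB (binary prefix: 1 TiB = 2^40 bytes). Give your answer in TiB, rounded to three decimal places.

522,959.454 TiB

575 PB = 575 × 10^15 bytes = 575,000,000,000,000,000 bytes
1 TiB = 1,099,511,627,776 bytes
575,000,000,000,000,000 / 1,099,511,627,776 = 522,959.454 TiB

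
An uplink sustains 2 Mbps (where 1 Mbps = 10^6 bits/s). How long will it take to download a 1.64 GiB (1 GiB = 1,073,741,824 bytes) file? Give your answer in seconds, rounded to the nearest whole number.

7,044 seconds

1.64 GiB = 1,760,936,591.36 bytes = 14,087,492,730.88 bits
2 Mbps = 2,000,000 bits/s
time = 14,087,492,730.88 / 2,000,000 = 7,044 s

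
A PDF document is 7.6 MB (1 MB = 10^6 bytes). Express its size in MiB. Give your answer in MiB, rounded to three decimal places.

7.248 MiB

7.6 MB × 1,000,000 bytes/MB = 7,600,000 bytes
1 MiB = 1,048,576 bytes
7,600,000 / 1,048,576 = 7.248 MiB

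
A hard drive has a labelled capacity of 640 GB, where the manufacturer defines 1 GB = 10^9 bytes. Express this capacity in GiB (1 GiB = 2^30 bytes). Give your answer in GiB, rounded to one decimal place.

596.0 GiB

640 GB = 640 × 10^9 bytes = 640,000,000,000 bytes
1 GiB = 1,073,741,824 bytes
640,000,000,000 / 1,073,741,824 = 596.0 GiB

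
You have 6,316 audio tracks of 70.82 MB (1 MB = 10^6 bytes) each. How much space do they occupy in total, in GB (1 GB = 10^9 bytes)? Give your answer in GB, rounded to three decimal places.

447.299 GB

Total = 6,316 × 70.82 MB = 447299.12 MB
= 447299.12 × 1,000,000 bytes = 447,299,120,000 bytes
1 GB = 1,000,000,000 bytes
447,299,120,000 / 1,000,000,000 = 447.299 GB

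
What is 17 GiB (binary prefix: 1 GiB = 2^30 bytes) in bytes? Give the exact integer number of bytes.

18,253,611,008 bytes

17 × 1,073,741,824 = 18,253,611,008 bytes  (1 GiB = 2^30 bytes)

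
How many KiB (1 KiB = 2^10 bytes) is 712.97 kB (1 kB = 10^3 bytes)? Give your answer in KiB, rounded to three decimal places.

712.97 kB = 712.97 × 10^3 bytes = 712,970 bytes
1 KiB = 2^10 bytes = 1,024 bytes
712,970 / 1,024 = 696.260 KiB

696.260 KiB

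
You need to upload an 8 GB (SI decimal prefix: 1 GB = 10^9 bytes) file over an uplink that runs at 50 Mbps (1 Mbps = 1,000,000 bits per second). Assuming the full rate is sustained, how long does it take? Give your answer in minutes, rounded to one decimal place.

21.3 minutes

8 GB = 8,000,000,000 bytes = 64,000,000,000 bits
50 Mbps = 50,000,000 bits/s
time = 64,000,000,000 / 50,000,000 = 1,280.00 s
1,280.00 s / 60 = 21.3 minutes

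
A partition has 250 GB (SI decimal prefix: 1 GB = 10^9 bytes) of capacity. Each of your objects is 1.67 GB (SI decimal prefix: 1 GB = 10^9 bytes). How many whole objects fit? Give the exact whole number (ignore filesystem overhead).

Capacity: 250 GB = 250,000,000,000 bytes
Per item: 1.67 GB = 1,670,000,000 bytes
⌊250,000,000,000 / 1,670,000,000⌋ = 149

149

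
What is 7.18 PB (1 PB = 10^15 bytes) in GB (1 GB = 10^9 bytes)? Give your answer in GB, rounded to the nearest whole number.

7,180,000 GB

7.18 PB × 1,000,000,000,000,000 bytes/PB = 7,180,000,000,000,000 bytes
1 GB = 1,000,000,000 bytes
7,180,000,000,000,000 / 1,000,000,000 = 7,180,000 GB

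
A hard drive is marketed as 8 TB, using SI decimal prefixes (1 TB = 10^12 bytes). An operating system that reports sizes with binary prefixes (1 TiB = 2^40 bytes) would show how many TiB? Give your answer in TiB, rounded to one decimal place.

7.3 TiB

8 TB × 1,000,000,000,000 bytes/TB = 8,000,000,000,000 bytes
1 TiB = 1,099,511,627,776 bytes
8,000,000,000,000 / 1,099,511,627,776 = 7.3 TiB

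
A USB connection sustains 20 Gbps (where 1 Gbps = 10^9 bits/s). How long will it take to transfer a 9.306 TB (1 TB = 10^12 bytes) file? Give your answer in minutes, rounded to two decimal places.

9.306 TB = 9,306,000,000,000 bytes = 74,448,000,000,000 bits
20 Gbps = 20,000,000,000 bits/s
time = 74,448,000,000,000 / 20,000,000,000 = 3,722.400 s
3,722.400 s / 60 = 62.04 minutes

62.04 minutes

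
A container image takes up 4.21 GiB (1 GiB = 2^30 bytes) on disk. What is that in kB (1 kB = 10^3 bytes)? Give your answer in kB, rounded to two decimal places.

4,520,453.08 kB

4.21 GiB = 4.21 × 2^30 bytes = 4,520,453,079.04 bytes
1 kB = 1,000 bytes
4,520,453,079.04 / 1,000 = 4,520,453.08 kB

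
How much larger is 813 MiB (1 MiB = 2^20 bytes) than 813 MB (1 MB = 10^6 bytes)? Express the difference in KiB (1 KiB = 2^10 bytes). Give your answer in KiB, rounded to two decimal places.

813 MiB = 813 × 1,048,576 = 852,492,288 bytes
813 MB = 813 × 1,000,000 = 813,000,000 bytes
difference = 39,492,288 bytes
39,492,288 / 1,024 = 38,566.69 KiB

38,566.69 KiB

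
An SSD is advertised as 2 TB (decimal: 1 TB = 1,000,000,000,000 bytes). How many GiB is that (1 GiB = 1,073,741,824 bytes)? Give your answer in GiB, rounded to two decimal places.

1,862.65 GiB

2 TB × 1,000,000,000,000 bytes/TB = 2,000,000,000,000 bytes
1 GiB = 1,073,741,824 bytes
2,000,000,000,000 / 1,073,741,824 = 1,862.65 GiB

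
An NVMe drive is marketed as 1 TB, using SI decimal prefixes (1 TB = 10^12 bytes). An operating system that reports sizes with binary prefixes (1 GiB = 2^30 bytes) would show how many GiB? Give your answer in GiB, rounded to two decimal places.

1 TB × 1,000,000,000,000 bytes/TB = 1,000,000,000,000 bytes
1 GiB = 2^30 bytes = 1,073,741,824 bytes
1,000,000,000,000 / 1,073,741,824 = 931.32 GiB

931.32 GiB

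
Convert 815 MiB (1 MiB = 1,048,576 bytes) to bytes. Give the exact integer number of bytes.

815 × 1,048,576 = 854,589,440 bytes

854,589,440 bytes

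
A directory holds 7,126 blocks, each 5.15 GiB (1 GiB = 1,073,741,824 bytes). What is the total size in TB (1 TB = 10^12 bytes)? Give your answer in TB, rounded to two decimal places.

Total = 7,126 × 5.15 GiB = 36698.9 GiB
= 36698.9 × 1,073,741,824 bytes = 39,405,143,824,793.6 bytes
1 TB = 1,000,000,000,000 bytes
39,405,143,824,793.6 / 1,000,000,000,000 = 39.41 TB

39.41 TB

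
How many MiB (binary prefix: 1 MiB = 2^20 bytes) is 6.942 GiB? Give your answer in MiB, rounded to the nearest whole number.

7,109 MiB

6.942 GiB = 6.942 × 2^30 bytes = 7,453,915,742.208 bytes
1 MiB = 1,048,576 bytes
7,453,915,742.208 / 1,048,576 = 7,109 MiB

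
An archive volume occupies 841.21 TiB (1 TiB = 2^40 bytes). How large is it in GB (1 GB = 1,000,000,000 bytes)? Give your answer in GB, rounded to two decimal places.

924,920.18 GB

841.21 TiB = 841.21 × 2^40 bytes = 924,920,176,401,448.96 bytes
1 GB = 1,000,000,000 bytes
924,920,176,401,448.96 / 1,000,000,000 = 924,920.18 GB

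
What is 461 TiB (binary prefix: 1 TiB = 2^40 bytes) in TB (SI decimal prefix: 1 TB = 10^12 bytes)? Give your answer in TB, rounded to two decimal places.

461 TiB = 461 × 2^40 bytes = 506,874,860,404,736 bytes
1 TB = 10^12 bytes = 1,000,000,000,000 bytes
506,874,860,404,736 / 1,000,000,000,000 = 506.87 TB

506.87 TB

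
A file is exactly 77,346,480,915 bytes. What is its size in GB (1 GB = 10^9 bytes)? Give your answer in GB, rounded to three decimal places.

77.346 GB

77,346,480,915 bytes given.
1 GB = 1,000,000,000 bytes
77,346,480,915 / 1,000,000,000 = 77.346 GB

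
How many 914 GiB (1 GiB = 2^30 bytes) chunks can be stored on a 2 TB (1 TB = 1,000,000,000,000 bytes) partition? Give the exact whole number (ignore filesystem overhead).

2

Capacity: 2 TB = 2,000,000,000,000 bytes
Per item: 914 GiB = 981,400,027,136 bytes
⌊2,000,000,000,000 / 981,400,027,136⌋ = 2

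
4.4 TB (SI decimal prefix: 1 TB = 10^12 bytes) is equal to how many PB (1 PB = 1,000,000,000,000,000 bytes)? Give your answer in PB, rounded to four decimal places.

4.4 TB = 4.4 × 10^12 bytes = 4,400,000,000,000 bytes
1 PB = 10^15 bytes = 1,000,000,000,000,000 bytes
4,400,000,000,000 / 1,000,000,000,000,000 = 0.0044 PB

0.0044 PB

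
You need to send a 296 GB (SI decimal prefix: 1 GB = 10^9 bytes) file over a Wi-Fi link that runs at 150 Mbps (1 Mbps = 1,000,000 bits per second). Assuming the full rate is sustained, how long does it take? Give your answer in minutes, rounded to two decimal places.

263.11 minutes

296 GB = 296,000,000,000 bytes = 2,368,000,000,000 bits
150 Mbps = 150,000,000 bits/s
time = 2,368,000,000,000 / 150,000,000 = 15,786.667 s
15,786.667 s / 60 = 263.11 minutes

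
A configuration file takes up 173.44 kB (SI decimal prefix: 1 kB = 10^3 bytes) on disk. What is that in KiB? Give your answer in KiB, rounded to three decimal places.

173.44 kB × 1,000 bytes/kB = 173,440 bytes
1 KiB = 2^10 bytes = 1,024 bytes
173,440 / 1,024 = 169.375 KiB

169.375 KiB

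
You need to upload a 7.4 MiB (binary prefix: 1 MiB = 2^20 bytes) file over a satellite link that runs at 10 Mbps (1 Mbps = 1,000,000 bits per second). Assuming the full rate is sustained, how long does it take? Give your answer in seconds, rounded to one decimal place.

7.4 MiB = 7,759,462.4 bytes = 62,075,699.2 bits
10 Mbps = 10,000,000 bits/s
time = 62,075,699.2 / 10,000,000 = 6.2 s

6.2 seconds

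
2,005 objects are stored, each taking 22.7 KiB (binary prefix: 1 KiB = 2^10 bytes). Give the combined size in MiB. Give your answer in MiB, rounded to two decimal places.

44.45 MiB

Total = 2,005 × 22.7 KiB = 45513.5 KiB
= 45513.5 × 1,024 bytes = 46,605,824 bytes
1 MiB = 1,048,576 bytes
46,605,824 / 1,048,576 = 44.45 MiB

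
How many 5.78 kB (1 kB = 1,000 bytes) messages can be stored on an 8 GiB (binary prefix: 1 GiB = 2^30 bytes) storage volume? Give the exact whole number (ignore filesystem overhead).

Capacity: 8 GiB = 8,589,934,592 bytes
Per item: 5.78 kB = 5,780 bytes
⌊8,589,934,592 / 5,780⌋ = 1,486,147

1,486,147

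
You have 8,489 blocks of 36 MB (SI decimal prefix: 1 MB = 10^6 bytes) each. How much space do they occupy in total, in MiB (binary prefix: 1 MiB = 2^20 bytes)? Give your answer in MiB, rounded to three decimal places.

Total = 8,489 × 36 MB = 305,604 MB
= 305,604 × 1,000,000 bytes = 305,604,000,000 bytes
1 MiB = 1,048,576 bytes
305,604,000,000 / 1,048,576 = 291,446.686 MiB

291,446.686 MiB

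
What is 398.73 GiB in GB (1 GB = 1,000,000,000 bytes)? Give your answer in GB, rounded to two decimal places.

398.73 GiB × 1,073,741,824 bytes/GiB = 428,133,077,483.52 bytes
1 GB = 10^9 bytes = 1,000,000,000 bytes
428,133,077,483.52 / 1,000,000,000 = 428.13 GB

428.13 GB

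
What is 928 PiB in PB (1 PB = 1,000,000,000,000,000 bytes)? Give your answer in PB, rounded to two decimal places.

928 PiB = 928 × 2^50 bytes = 1,044,835,113,549,955,072 bytes
1 PB = 10^15 bytes = 1,000,000,000,000,000 bytes
1,044,835,113,549,955,072 / 1,000,000,000,000,000 = 1,044.84 PB

1,044.84 PB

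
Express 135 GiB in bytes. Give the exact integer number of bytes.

144,955,146,240 bytes

135 × 1,073,741,824 = 144,955,146,240 bytes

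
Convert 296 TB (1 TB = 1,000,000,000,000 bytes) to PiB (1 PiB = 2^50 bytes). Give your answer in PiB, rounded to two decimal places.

296 TB × 1,000,000,000,000 bytes/TB = 296,000,000,000,000 bytes
1 PiB = 2^50 bytes = 1,125,899,906,842,624 bytes
296,000,000,000,000 / 1,125,899,906,842,624 = 0.26 PiB

0.26 PiB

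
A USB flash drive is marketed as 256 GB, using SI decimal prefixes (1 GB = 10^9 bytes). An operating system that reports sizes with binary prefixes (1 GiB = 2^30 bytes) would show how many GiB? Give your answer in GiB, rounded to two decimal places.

238.42 GiB

256 GB = 256 × 10^9 bytes = 256,000,000,000 bytes
1 GiB = 2^30 bytes = 1,073,741,824 bytes
256,000,000,000 / 1,073,741,824 = 238.42 GiB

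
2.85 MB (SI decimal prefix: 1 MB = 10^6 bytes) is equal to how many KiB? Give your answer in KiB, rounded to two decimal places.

2,783.20 KiB

2.85 MB × 1,000,000 bytes/MB = 2,850,000 bytes
1 KiB = 1,024 bytes
2,850,000 / 1,024 = 2,783.20 KiB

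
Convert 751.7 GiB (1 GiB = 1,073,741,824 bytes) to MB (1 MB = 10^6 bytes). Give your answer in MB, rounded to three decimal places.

751.7 GiB = 751.7 × 2^30 bytes = 807,131,729,100.8 bytes
1 MB = 10^6 bytes = 1,000,000 bytes
807,131,729,100.8 / 1,000,000 = 807,131.729 MB

807,131.729 MB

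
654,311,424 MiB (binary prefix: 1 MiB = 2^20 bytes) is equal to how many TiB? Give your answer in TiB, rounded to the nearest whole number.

654,311,424 MiB × 1,048,576 bytes/MiB = 686,095,255,732,224 bytes
1 TiB = 1,099,511,627,776 bytes
686,095,255,732,224 / 1,099,511,627,776 = 624 TiB

624 TiB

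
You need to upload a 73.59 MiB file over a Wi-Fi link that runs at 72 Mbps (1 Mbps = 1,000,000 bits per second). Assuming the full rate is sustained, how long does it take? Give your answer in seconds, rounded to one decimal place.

73.59 MiB = 77,164,707.84 bytes = 617,317,662.72 bits
72 Mbps = 72,000,000 bits/s
time = 617,317,662.72 / 72,000,000 = 8.6 s

8.6 seconds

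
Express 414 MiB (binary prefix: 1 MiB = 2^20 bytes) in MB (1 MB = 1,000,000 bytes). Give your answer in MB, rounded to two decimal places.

434.11 MB

414 MiB × 1,048,576 bytes/MiB = 434,110,464 bytes
1 MB = 10^6 bytes = 1,000,000 bytes
434,110,464 / 1,000,000 = 434.11 MB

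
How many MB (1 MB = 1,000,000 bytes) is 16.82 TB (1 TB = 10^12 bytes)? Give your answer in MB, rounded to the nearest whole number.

16.82 TB × 1,000,000,000,000 bytes/TB = 16,820,000,000,000 bytes
1 MB = 1,000,000 bytes
16,820,000,000,000 / 1,000,000 = 16,820,000 MB

16,820,000 MB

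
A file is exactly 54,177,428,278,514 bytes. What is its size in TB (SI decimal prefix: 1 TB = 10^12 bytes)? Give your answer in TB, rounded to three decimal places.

54.177 TB

54,177,428,278,514 bytes given.
1 TB = 10^12 bytes = 1,000,000,000,000 bytes
54,177,428,278,514 / 1,000,000,000,000 = 54.177 TB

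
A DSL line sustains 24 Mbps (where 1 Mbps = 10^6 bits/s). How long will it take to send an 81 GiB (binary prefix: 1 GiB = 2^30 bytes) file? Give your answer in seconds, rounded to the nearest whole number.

28,991 seconds

81 GiB = 86,973,087,744 bytes = 695,784,701,952 bits
24 Mbps = 24,000,000 bits/s
time = 695,784,701,952 / 24,000,000 = 28,991 s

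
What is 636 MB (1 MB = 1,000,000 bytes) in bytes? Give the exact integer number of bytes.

636,000,000 bytes

636 × 1,000,000 = 636,000,000 bytes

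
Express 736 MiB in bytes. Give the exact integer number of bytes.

736 × 1,048,576 = 771,751,936 bytes  (1 MiB = 2^20 bytes)

771,751,936 bytes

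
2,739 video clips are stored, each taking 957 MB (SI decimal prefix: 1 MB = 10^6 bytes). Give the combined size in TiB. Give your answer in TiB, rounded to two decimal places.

2.38 TiB

Total = 2,739 × 957 MB = 2,621,223 MB
= 2,621,223 × 1,000,000 bytes = 2,621,223,000,000 bytes
1 TiB = 1,099,511,627,776 bytes
2,621,223,000,000 / 1,099,511,627,776 = 2.38 TiB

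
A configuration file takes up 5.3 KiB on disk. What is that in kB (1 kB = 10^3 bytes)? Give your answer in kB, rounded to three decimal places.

5.3 KiB × 1,024 bytes/KiB = 5,427.2 bytes
1 kB = 10^3 bytes = 1,000 bytes
5,427.2 / 1,000 = 5.427 kB

5.427 kB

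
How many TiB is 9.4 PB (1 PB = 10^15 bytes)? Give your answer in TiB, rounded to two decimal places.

8,549.25 TiB

9.4 PB = 9.4 × 10^15 bytes = 9,400,000,000,000,000 bytes
1 TiB = 1,099,511,627,776 bytes
9,400,000,000,000,000 / 1,099,511,627,776 = 8,549.25 TiB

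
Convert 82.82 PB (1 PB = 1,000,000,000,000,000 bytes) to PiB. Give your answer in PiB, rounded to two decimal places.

82.82 PB × 1,000,000,000,000,000 bytes/PB = 82,820,000,000,000,000 bytes
1 PiB = 1,125,899,906,842,624 bytes
82,820,000,000,000,000 / 1,125,899,906,842,624 = 73.56 PiB

73.56 PiB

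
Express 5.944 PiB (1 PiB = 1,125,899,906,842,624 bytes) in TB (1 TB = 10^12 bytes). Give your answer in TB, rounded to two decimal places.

5.944 PiB = 5.944 × 2^50 bytes = 6,692,349,046,272,557.056 bytes
1 TB = 10^12 bytes = 1,000,000,000,000 bytes
6,692,349,046,272,557.056 / 1,000,000,000,000 = 6,692.35 TB

6,692.35 TB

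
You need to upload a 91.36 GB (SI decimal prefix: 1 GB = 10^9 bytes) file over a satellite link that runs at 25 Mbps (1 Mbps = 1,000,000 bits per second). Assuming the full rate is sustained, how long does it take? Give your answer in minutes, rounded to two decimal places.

487.25 minutes

91.36 GB = 91,360,000,000 bytes = 730,880,000,000 bits
25 Mbps = 25,000,000 bits/s
time = 730,880,000,000 / 25,000,000 = 29,235.200 s
29,235.200 s / 60 = 487.25 minutes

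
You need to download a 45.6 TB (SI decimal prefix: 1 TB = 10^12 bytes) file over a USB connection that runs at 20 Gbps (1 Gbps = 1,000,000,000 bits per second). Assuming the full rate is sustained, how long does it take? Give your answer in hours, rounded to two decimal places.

45.6 TB = 45,600,000,000,000 bytes = 364,800,000,000,000 bits
20 Gbps = 20,000,000,000 bits/s
time = 364,800,000,000,000 / 20,000,000,000 = 18,240.0000 s
18,240.0000 s / 3600 = 5.07 hours

5.07 hours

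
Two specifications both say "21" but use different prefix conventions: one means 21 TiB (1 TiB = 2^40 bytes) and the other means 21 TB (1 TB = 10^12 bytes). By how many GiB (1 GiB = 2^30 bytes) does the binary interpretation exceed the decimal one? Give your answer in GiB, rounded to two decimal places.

1,946.23 GiB

21 TiB = 21 × 1,099,511,627,776 = 23,089,744,183,296 bytes
21 TB = 21 × 1,000,000,000,000 = 21,000,000,000,000 bytes
difference = 2,089,744,183,296 bytes
2,089,744,183,296 / 1,073,741,824 = 1,946.23 GiB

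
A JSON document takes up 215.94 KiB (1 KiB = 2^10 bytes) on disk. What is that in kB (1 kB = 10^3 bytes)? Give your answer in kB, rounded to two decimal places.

215.94 KiB × 1,024 bytes/KiB = 221,122.56 bytes
1 kB = 10^3 bytes = 1,000 bytes
221,122.56 / 1,000 = 221.12 kB

221.12 kB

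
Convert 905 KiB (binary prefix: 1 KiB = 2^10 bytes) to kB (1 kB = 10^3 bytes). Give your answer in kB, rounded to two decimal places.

905 KiB × 1,024 bytes/KiB = 926,720 bytes
1 kB = 10^3 bytes = 1,000 bytes
926,720 / 1,000 = 926.72 kB

926.72 kB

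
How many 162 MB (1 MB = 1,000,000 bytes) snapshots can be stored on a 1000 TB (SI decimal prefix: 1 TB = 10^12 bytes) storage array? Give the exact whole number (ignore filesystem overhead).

Capacity: 1000 TB = 1,000,000,000,000,000 bytes
Per item: 162 MB = 162,000,000 bytes
⌊1,000,000,000,000,000 / 162,000,000⌋ = 6,172,839

6,172,839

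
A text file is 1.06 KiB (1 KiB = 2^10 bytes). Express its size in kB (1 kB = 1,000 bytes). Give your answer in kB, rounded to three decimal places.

1.06 KiB = 1.06 × 2^10 bytes = 1,085.44 bytes
1 kB = 10^3 bytes = 1,000 bytes
1,085.44 / 1,000 = 1.085 kB

1.085 kB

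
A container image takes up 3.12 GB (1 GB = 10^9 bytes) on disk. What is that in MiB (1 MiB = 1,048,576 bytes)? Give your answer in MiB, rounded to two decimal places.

3.12 GB × 1,000,000,000 bytes/GB = 3,120,000,000 bytes
1 MiB = 2^20 bytes = 1,048,576 bytes
3,120,000,000 / 1,048,576 = 2,975.46 MiB

2,975.46 MiB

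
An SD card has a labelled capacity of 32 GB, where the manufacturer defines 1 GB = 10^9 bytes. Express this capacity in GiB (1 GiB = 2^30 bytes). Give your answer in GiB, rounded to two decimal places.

29.80 GiB

32 GB = 32 × 10^9 bytes = 32,000,000,000 bytes
1 GiB = 2^30 bytes = 1,073,741,824 bytes
32,000,000,000 / 1,073,741,824 = 29.80 GiB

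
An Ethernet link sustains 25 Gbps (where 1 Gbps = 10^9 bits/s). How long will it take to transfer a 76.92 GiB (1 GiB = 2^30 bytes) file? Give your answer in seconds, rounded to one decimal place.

26.4 seconds

76.92 GiB = 82,592,221,102.08 bytes = 660,737,768,816.64 bits
25 Gbps = 25,000,000,000 bits/s
time = 660,737,768,816.64 / 25,000,000,000 = 26.4 s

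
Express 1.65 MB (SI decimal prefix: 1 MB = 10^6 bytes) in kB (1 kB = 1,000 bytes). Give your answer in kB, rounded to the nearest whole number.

1,650 kB

1.65 MB × 1,000,000 bytes/MB = 1,650,000 bytes
1 kB = 1,000 bytes
1,650,000 / 1,000 = 1,650 kB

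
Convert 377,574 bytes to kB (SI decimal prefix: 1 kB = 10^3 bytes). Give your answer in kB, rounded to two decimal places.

377,574 bytes given.
1 kB = 1,000 bytes
377,574 / 1,000 = 377.57 kB

377.57 kB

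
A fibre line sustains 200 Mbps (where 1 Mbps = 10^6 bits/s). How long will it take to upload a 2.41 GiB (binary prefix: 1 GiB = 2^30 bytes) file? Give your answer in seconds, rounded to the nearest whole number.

2.41 GiB = 2,587,717,795.84 bytes = 20,701,742,366.72 bits
200 Mbps = 200,000,000 bits/s
time = 20,701,742,366.72 / 200,000,000 = 104 s

104 seconds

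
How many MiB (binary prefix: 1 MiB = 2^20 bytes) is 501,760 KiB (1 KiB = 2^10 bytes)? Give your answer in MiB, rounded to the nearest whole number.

490 MiB

501,760 KiB × 1,024 bytes/KiB = 513,802,240 bytes
1 MiB = 1,048,576 bytes
513,802,240 / 1,048,576 = 490 MiB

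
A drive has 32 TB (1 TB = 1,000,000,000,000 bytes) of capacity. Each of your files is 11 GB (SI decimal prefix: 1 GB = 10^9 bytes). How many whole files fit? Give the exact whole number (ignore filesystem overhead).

Capacity: 32 TB = 32,000,000,000,000 bytes
Per item: 11 GB = 11,000,000,000 bytes
⌊32,000,000,000,000 / 11,000,000,000⌋ = 2,909

2,909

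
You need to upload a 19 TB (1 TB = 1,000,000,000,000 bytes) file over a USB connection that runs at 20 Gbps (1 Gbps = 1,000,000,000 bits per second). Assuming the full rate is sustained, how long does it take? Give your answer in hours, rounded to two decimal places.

2.11 hours

19 TB = 19,000,000,000,000 bytes = 152,000,000,000,000 bits
20 Gbps = 20,000,000,000 bits/s
time = 152,000,000,000,000 / 20,000,000,000 = 7,600.0000 s
7,600.0000 s / 3600 = 2.11 hours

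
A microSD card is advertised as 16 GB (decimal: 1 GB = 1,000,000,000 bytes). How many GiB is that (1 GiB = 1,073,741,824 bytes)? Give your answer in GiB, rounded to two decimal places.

16 GB × 1,000,000,000 bytes/GB = 16,000,000,000 bytes
1 GiB = 2^30 bytes = 1,073,741,824 bytes
16,000,000,000 / 1,073,741,824 = 14.90 GiB

14.90 GiB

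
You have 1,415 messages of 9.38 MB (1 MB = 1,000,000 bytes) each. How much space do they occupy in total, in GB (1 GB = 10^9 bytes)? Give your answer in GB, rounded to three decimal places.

13.273 GB

Total = 1,415 × 9.38 MB = 13272.7 MB
= 13272.7 × 1,000,000 bytes = 13,272,700,000 bytes
1 GB = 1,000,000,000 bytes
13,272,700,000 / 1,000,000,000 = 13.273 GB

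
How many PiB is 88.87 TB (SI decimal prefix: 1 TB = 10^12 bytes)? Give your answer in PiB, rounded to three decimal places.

0.079 PiB

88.87 TB = 88.87 × 10^12 bytes = 88,870,000,000,000 bytes
1 PiB = 1,125,899,906,842,624 bytes
88,870,000,000,000 / 1,125,899,906,842,624 = 0.079 PiB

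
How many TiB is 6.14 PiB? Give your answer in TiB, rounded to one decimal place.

6,287.4 TiB

6.14 PiB × 1,125,899,906,842,624 bytes/PiB = 6,913,025,428,013,711.36 bytes
1 TiB = 2^40 bytes = 1,099,511,627,776 bytes
6,913,025,428,013,711.36 / 1,099,511,627,776 = 6,287.4 TiB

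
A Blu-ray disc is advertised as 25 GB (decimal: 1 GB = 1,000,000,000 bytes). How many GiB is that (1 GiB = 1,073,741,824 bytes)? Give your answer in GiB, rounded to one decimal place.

25 GB = 25 × 10^9 bytes = 25,000,000,000 bytes
1 GiB = 2^30 bytes = 1,073,741,824 bytes
25,000,000,000 / 1,073,741,824 = 23.3 GiB

23.3 GiB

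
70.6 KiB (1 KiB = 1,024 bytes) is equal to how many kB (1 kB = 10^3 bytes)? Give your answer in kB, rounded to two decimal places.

70.6 KiB = 70.6 × 2^10 bytes = 72,294.4 bytes
1 kB = 10^3 bytes = 1,000 bytes
72,294.4 / 1,000 = 72.29 kB

72.29 kB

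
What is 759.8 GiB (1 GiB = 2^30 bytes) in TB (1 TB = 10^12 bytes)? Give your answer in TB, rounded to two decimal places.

0.82 TB

759.8 GiB = 759.8 × 2^30 bytes = 815,829,037,875.2 bytes
1 TB = 10^12 bytes = 1,000,000,000,000 bytes
815,829,037,875.2 / 1,000,000,000,000 = 0.82 TB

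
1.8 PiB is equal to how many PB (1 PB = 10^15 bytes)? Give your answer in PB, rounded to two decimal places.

1.8 PiB × 1,125,899,906,842,624 bytes/PiB = 2,026,619,832,316,723.2 bytes
1 PB = 1,000,000,000,000,000 bytes
2,026,619,832,316,723.2 / 1,000,000,000,000,000 = 2.03 PB

2.03 PB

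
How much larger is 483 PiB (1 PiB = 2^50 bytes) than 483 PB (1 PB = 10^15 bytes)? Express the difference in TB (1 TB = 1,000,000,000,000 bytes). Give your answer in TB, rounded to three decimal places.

483 PiB = 483 × 1,125,899,906,842,624 = 543,809,655,004,987,392 bytes
483 PB = 483 × 1,000,000,000,000,000 = 483,000,000,000,000,000 bytes
difference = 60,809,655,004,987,392 bytes
60,809,655,004,987,392 / 1,000,000,000,000 = 60,809.655 TB

60,809.655 TB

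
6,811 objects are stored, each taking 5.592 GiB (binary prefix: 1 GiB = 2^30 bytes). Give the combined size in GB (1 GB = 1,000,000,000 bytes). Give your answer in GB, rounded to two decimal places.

Total = 6,811 × 5.592 GiB = 38087.112 GiB
= 38087.112 × 1,073,741,824 bytes = 40,895,725,109,772.288 bytes
1 GB = 1,000,000,000 bytes
40,895,725,109,772.288 / 1,000,000,000 = 40,895.73 GB

40,895.73 GB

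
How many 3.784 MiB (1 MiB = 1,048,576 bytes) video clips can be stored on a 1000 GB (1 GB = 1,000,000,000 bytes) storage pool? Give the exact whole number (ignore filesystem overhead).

Capacity: 1000 GB = 1,000,000,000,000 bytes
Per item: 3.784 MiB = 3,967,811.584 bytes
⌊1,000,000,000,000 / 3,967,811.584⌋ = 252,028

252,028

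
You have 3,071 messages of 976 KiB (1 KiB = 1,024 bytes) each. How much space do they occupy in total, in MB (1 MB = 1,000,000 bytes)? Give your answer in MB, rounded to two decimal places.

Total = 3,071 × 976 KiB = 2,997,296 KiB
= 2,997,296 × 1,024 bytes = 3,069,231,104 bytes
1 MB = 1,000,000 bytes
3,069,231,104 / 1,000,000 = 3,069.23 MB

3,069.23 MB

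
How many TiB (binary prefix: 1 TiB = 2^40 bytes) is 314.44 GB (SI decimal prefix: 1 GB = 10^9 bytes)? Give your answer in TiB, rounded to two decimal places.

0.29 TiB

314.44 GB = 314.44 × 10^9 bytes = 314,440,000,000 bytes
1 TiB = 2^40 bytes = 1,099,511,627,776 bytes
314,440,000,000 / 1,099,511,627,776 = 0.29 TiB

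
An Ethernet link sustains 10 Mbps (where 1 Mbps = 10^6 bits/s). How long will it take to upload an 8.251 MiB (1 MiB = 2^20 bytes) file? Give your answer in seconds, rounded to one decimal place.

8.251 MiB = 8,651,800.576 bytes = 69,214,404.608 bits
10 Mbps = 10,000,000 bits/s
time = 69,214,404.608 / 10,000,000 = 6.9 s

6.9 seconds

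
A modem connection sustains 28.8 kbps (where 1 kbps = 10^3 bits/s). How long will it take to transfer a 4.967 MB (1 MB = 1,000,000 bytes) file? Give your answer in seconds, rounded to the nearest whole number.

1,380 seconds

4.967 MB = 4,967,000 bytes = 39,736,000 bits
28.8 kbps = 28,800 bits/s
time = 39,736,000 / 28,800 = 1,380 s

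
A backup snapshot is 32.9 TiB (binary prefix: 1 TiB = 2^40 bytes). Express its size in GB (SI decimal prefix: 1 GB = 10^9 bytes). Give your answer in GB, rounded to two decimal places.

36,173.93 GB

32.9 TiB = 32.9 × 2^40 bytes = 36,173,932,553,830.4 bytes
1 GB = 10^9 bytes = 1,000,000,000 bytes
36,173,932,553,830.4 / 1,000,000,000 = 36,173.93 GB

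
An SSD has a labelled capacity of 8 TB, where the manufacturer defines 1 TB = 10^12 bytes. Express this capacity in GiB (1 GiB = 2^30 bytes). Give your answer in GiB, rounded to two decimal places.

7,450.58 GiB

8 TB = 8 × 10^12 bytes = 8,000,000,000,000 bytes
1 GiB = 1,073,741,824 bytes
8,000,000,000,000 / 1,073,741,824 = 7,450.58 GiB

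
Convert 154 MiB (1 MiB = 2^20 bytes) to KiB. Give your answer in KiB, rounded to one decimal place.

154 MiB = 154 × 2^20 bytes = 161,480,704 bytes
1 KiB = 2^10 bytes = 1,024 bytes
161,480,704 / 1,024 = 157,696.0 KiB

157,696.0 KiB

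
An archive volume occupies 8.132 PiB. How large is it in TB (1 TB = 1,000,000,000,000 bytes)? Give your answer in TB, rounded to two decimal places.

9,155.82 TB

8.132 PiB × 1,125,899,906,842,624 bytes/PiB = 9,155,818,042,444,218.368 bytes
1 TB = 10^12 bytes = 1,000,000,000,000 bytes
9,155,818,042,444,218.368 / 1,000,000,000,000 = 9,155.82 TB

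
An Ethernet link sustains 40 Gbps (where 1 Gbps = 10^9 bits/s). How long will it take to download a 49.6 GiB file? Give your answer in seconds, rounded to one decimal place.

49.6 GiB = 53,257,594,470.4 bytes = 426,060,755,763.2 bits
40 Gbps = 40,000,000,000 bits/s
time = 426,060,755,763.2 / 40,000,000,000 = 10.7 s

10.7 seconds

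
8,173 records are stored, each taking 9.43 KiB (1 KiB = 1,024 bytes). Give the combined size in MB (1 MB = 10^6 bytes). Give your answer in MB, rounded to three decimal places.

78.921 MB

Total = 8,173 × 9.43 KiB = 77071.39 KiB
= 77071.39 × 1,024 bytes = 78,921,103.36 bytes
1 MB = 1,000,000 bytes
78,921,103.36 / 1,000,000 = 78.921 MB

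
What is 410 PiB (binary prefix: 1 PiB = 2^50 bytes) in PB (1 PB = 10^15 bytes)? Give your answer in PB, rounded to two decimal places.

410 PiB = 410 × 2^50 bytes = 461,618,961,805,475,840 bytes
1 PB = 10^15 bytes = 1,000,000,000,000,000 bytes
461,618,961,805,475,840 / 1,000,000,000,000,000 = 461.62 PB

461.62 PB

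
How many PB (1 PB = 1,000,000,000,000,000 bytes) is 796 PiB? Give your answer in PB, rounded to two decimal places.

896.22 PB

796 PiB × 1,125,899,906,842,624 bytes/PiB = 896,216,325,846,728,704 bytes
1 PB = 10^15 bytes = 1,000,000,000,000,000 bytes
896,216,325,846,728,704 / 1,000,000,000,000,000 = 896.22 PB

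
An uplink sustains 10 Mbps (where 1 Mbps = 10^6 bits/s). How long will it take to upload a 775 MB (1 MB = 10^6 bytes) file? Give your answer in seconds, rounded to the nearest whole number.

775 MB = 775,000,000 bytes = 6,200,000,000 bits
10 Mbps = 10,000,000 bits/s
time = 6,200,000,000 / 10,000,000 = 620 s

620 seconds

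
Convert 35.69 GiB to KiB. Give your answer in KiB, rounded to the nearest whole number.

35.69 GiB × 1,073,741,824 bytes/GiB = 38,321,845,698.56 bytes
1 KiB = 1,024 bytes
38,321,845,698.56 / 1,024 = 37,423,677 KiB

37,423,677 KiB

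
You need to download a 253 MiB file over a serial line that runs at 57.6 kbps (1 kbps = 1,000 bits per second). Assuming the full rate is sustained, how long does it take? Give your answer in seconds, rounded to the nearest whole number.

36,846 seconds

253 MiB = 265,289,728 bytes = 2,122,317,824 bits
57.6 kbps = 57,600 bits/s
time = 2,122,317,824 / 57,600 = 36,846 s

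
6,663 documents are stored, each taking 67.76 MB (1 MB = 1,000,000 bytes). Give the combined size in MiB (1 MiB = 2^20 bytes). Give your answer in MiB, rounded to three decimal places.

Total = 6,663 × 67.76 MB = 451484.88 MB
= 451484.88 × 1,000,000 bytes = 451,484,880,000 bytes
1 MiB = 1,048,576 bytes
451,484,880,000 / 1,048,576 = 430,569.534 MiB

430,569.534 MiB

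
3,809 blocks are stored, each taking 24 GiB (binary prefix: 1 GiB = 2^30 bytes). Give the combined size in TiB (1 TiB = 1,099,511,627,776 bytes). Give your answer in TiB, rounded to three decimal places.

89.273 TiB

Total = 3,809 × 24 GiB = 91,416 GiB
= 91,416 × 1,073,741,824 bytes = 98,157,182,582,784 bytes
1 TiB = 1,099,511,627,776 bytes
98,157,182,582,784 / 1,099,511,627,776 = 89.273 TiB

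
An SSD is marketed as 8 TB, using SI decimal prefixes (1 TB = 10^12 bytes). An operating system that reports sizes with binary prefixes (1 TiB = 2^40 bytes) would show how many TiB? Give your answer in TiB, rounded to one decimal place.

8 TB = 8 × 10^12 bytes = 8,000,000,000,000 bytes
1 TiB = 2^40 bytes = 1,099,511,627,776 bytes
8,000,000,000,000 / 1,099,511,627,776 = 7.3 TiB

7.3 TiB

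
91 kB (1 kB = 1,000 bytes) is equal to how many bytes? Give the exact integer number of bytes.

91,000 bytes

91 × 1,000 = 91,000 bytes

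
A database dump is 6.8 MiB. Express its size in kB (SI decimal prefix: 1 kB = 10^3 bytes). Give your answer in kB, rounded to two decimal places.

6.8 MiB × 1,048,576 bytes/MiB = 7,130,316.8 bytes
1 kB = 1,000 bytes
7,130,316.8 / 1,000 = 7,130.32 kB

7,130.32 kB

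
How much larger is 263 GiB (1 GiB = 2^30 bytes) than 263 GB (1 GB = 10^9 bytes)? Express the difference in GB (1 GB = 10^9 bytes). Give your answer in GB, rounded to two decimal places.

263 GiB = 263 × 1,073,741,824 = 282,394,099,712 bytes
263 GB = 263 × 1,000,000,000 = 263,000,000,000 bytes
difference = 19,394,099,712 bytes
19,394,099,712 / 1,000,000,000 = 19.39 GB

19.39 GB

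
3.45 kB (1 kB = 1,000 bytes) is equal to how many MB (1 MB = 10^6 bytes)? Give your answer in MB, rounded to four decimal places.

0.0035 MB

3.45 kB = 3.45 × 10^3 bytes = 3,450 bytes
1 MB = 10^6 bytes = 1,000,000 bytes
3,450 / 1,000,000 = 0.0035 MB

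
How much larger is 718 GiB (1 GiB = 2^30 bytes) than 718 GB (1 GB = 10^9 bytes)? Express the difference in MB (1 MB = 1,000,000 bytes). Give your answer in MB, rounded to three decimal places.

718 GiB = 718 × 1,073,741,824 = 770,946,629,632 bytes
718 GB = 718 × 1,000,000,000 = 718,000,000,000 bytes
difference = 52,946,629,632 bytes
52,946,629,632 / 1,000,000 = 52,946.630 MB

52,946.630 MB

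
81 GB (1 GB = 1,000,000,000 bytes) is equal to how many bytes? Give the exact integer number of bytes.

81,000,000,000 bytes

81 × 1,000,000,000 = 81,000,000,000 bytes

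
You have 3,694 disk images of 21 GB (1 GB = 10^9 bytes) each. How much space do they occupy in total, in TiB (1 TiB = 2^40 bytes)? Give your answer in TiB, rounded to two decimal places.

Total = 3,694 × 21 GB = 77,574 GB
= 77,574 × 1,000,000,000 bytes = 77,574,000,000,000 bytes
1 TiB = 1,099,511,627,776 bytes
77,574,000,000,000 / 1,099,511,627,776 = 70.55 TiB

70.55 TiB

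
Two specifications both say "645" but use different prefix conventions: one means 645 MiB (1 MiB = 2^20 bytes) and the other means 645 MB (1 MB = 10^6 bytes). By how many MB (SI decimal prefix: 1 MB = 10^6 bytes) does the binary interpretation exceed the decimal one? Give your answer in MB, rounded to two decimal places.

645 MiB = 645 × 1,048,576 = 676,331,520 bytes
645 MB = 645 × 1,000,000 = 645,000,000 bytes
difference = 31,331,520 bytes
31,331,520 / 1,000,000 = 31.33 MB

31.33 MB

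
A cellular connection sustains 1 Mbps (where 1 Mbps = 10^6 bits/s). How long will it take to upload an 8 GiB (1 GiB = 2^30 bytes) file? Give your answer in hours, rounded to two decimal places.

8 GiB = 8,589,934,592 bytes = 68,719,476,736 bits
1 Mbps = 1,000,000 bits/s
time = 68,719,476,736 / 1,000,000 = 68,719.4767 s
68,719.4767 s / 3600 = 19.09 hours

19.09 hours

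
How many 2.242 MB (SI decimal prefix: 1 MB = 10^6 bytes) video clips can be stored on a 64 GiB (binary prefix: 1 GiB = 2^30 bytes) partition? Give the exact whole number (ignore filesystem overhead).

30,650

Capacity: 64 GiB = 68,719,476,736 bytes
Per item: 2.242 MB = 2,242,000 bytes
⌊68,719,476,736 / 2,242,000⌋ = 30,650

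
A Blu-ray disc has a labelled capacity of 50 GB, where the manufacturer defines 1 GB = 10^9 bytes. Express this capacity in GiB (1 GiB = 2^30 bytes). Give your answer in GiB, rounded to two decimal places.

46.57 GiB

50 GB × 1,000,000,000 bytes/GB = 50,000,000,000 bytes
1 GiB = 1,073,741,824 bytes
50,000,000,000 / 1,073,741,824 = 46.57 GiB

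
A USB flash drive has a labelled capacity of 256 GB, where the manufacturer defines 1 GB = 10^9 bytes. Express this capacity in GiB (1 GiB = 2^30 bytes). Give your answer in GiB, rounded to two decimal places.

238.42 GiB

256 GB = 256 × 10^9 bytes = 256,000,000,000 bytes
1 GiB = 1,073,741,824 bytes
256,000,000,000 / 1,073,741,824 = 238.42 GiB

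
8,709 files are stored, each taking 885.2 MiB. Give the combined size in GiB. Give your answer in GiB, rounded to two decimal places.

Total = 8,709 × 885.2 MiB = 7709206.8 MiB
= 7709206.8 × 1,048,576 bytes = 8,083,689,229,516.8 bytes
1 GiB = 1,073,741,824 bytes
8,083,689,229,516.8 / 1,073,741,824 = 7,528.52 GiB

7,528.52 GiB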